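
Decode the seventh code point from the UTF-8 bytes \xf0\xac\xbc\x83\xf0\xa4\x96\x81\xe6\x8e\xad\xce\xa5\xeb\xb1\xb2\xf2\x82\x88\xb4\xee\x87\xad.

U+E1ED

Offset 0: leading byte 0xF0 = 11110000 → 4-byte char #1 = F0 AC BC 83.
Offset 4: leading byte 0xF0 = 11110000 → 4-byte char #2 = F0 A4 96 81.
Offset 8: leading byte 0xE6 = 11100110 → 3-byte char #3 = E6 8E AD.
Offset 11: leading byte 0xCE = 11001110 → 2-byte char #4 = CE A5.
Offset 13: leading byte 0xEB = 11101011 → 3-byte char #5 = EB B1 B2.
Offset 16: leading byte 0xF2 = 11110010 → 4-byte char #6 = F2 82 88 B4.
Offset 20: leading byte 0xEE = 11101110 → 3-byte char #7 = EE 87 AD.
Leading byte 0xEE = 11101110 matches 1110xxxx → 3-byte sequence.
Byte 1: 0xEE = 11101110, payload 1110 (4 bits).
Byte 2: 0x87 = 10000111 (10xxxxxx ✓), payload 000111.
Byte 3: 0xAD = 10101101 (10xxxxxx ✓), payload 101101.
Concatenate: 1110000111101101 = 0xE1ED (16 bits → U+E1ED).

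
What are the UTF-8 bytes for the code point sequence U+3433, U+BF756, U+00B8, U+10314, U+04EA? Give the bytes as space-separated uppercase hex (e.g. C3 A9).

U+3433: 3-byte form → E3 90 B3.
U+BF756: 4-byte form → F2 BF 9D 96.
U+00B8: 2-byte form → C2 B8.
U+10314: 4-byte form → F0 90 8C 94.
U+04EA: 2-byte form → D3 AA.
Concatenated (15 bytes): E3 90 B3 F2 BF 9D 96 C2 B8 F0 90 8C 94 D3 AA.

E3 90 B3 F2 BF 9D 96 C2 B8 F0 90 8C 94 D3 AA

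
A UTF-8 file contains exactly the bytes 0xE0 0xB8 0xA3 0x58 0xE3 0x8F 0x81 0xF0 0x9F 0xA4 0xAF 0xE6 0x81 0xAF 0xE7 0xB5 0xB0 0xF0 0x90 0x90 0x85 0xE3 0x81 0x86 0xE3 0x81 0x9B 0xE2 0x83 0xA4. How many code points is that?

Byte at offset 0: 0xE0 = 11100000 → 3-byte char (#1). Advance 3.
Byte at offset 3: 0x58 = 01011000 → 1-byte char (#2). Advance 1.
Byte at offset 4: 0xE3 = 11100011 → 3-byte char (#3). Advance 3.
Byte at offset 7: 0xF0 = 11110000 → 4-byte char (#4). Advance 4.
Byte at offset 11: 0xE6 = 11100110 → 3-byte char (#5). Advance 3.
Byte at offset 14: 0xE7 = 11100111 → 3-byte char (#6). Advance 3.
Byte at offset 17: 0xF0 = 11110000 → 4-byte char (#7). Advance 4.
Byte at offset 21: 0xE3 = 11100011 → 3-byte char (#8). Advance 3.
Byte at offset 24: 0xE3 = 11100011 → 3-byte char (#9). Advance 3.
Byte at offset 27: 0xE2 = 11100010 → 3-byte char (#10). Advance 3.
Reached end at offset 30 after 10 code points.

10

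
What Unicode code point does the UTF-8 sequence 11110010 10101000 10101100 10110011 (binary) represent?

Leading byte 0xF2 = 11110010 matches 11110xxx → 4-byte sequence.
Byte 1: 0xF2 = 11110010, payload 010 (3 bits).
Byte 2: 0xA8 = 10101000 (10xxxxxx ✓), payload 101000.
Byte 3: 0xAC = 10101100 (10xxxxxx ✓), payload 101100.
Byte 4: 0xB3 = 10110011 (10xxxxxx ✓), payload 110011.
Concatenate: 010101000101100110011 = 0xA8B33 (21 bits → U+A8B33).

U+A8B33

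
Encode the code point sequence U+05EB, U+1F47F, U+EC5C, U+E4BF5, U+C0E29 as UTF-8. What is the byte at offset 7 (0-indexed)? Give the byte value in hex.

U+05EB → 2-byte form D7 AB at offsets 0–1.
U+1F47F → 4-byte form F0 9F 91 BF at offsets 2–5.
U+EC5C → 3-byte form EE B1 9C at offsets 6–8.
Offset 7 falls in char 3's range; it's byte 2 of EE B1 9C = 0xB1.

0xB1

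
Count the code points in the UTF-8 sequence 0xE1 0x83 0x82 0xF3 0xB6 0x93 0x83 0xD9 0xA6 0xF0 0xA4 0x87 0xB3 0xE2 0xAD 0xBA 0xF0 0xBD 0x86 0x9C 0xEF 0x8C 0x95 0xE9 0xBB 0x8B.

8

Byte at offset 0: 0xE1 = 11100001 → 3-byte char (#1). Advance 3.
Byte at offset 3: 0xF3 = 11110011 → 4-byte char (#2). Advance 4.
Byte at offset 7: 0xD9 = 11011001 → 2-byte char (#3). Advance 2.
Byte at offset 9: 0xF0 = 11110000 → 4-byte char (#4). Advance 4.
Byte at offset 13: 0xE2 = 11100010 → 3-byte char (#5). Advance 3.
Byte at offset 16: 0xF0 = 11110000 → 4-byte char (#6). Advance 4.
Byte at offset 20: 0xEF = 11101111 → 3-byte char (#7). Advance 3.
Byte at offset 23: 0xE9 = 11101001 → 3-byte char (#8). Advance 3.
Reached end at offset 26 after 8 code points.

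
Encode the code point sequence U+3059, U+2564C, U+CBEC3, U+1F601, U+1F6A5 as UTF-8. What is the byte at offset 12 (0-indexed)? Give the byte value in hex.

U+3059 → 3-byte form E3 81 99 at offsets 0–2.
U+2564C → 4-byte form F0 A5 99 8C at offsets 3–6.
U+CBEC3 → 4-byte form F3 8B BB 83 at offsets 7–10.
U+1F601 → 4-byte form F0 9F 98 81 at offsets 11–14.
Offset 12 falls in char 4's range; it's byte 2 of F0 9F 98 81 = 0x9F.

0x9F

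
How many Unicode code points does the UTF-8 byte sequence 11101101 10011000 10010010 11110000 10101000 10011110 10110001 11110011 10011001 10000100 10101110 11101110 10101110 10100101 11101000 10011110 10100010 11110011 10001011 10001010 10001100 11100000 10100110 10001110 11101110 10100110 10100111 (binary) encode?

Byte at offset 0: 0xED = 11101101 → 3-byte char (#1). Advance 3.
Byte at offset 3: 0xF0 = 11110000 → 4-byte char (#2). Advance 4.
Byte at offset 7: 0xF3 = 11110011 → 4-byte char (#3). Advance 4.
Byte at offset 11: 0xEE = 11101110 → 3-byte char (#4). Advance 3.
Byte at offset 14: 0xE8 = 11101000 → 3-byte char (#5). Advance 3.
Byte at offset 17: 0xF3 = 11110011 → 4-byte char (#6). Advance 4.
Byte at offset 21: 0xE0 = 11100000 → 3-byte char (#7). Advance 3.
Byte at offset 24: 0xEE = 11101110 → 3-byte char (#8). Advance 3.
Reached end at offset 27 after 8 code points.

8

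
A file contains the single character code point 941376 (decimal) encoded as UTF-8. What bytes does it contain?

U+E5D40 = 0xE5D40 = 941376 decimal. In range U+10000–U+10FFFF → 4-byte form: 11110xxx 10xxxxxx 10xxxxxx 10xxxxxx.
Binary (21 bits): 011100101110101000000.
Split 3+6+6+6: 011 | 100101 | 110101 | 000000.
Byte 1: 11110011 = 0xF3.
Byte 2: 10100101 = 0xA5.
Byte 3: 10110101 = 0xB5.
Byte 4: 10000000 = 0x80.

F3 A5 B5 80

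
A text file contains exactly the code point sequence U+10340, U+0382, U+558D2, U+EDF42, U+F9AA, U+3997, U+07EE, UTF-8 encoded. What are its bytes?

U+10340: 4-byte form → F0 90 8D 80.
U+0382: 2-byte form → CE 82.
U+558D2: 4-byte form → F1 95 A3 92.
U+EDF42: 4-byte form → F3 AD BD 82.
U+F9AA: 3-byte form → EF A6 AA.
U+3997: 3-byte form → E3 A6 97.
U+07EE: 2-byte form → DF AE.
Concatenated (22 bytes): F0 90 8D 80 CE 82 F1 95 A3 92 F3 AD BD 82 EF A6 AA E3 A6 97 DF AE.

F0 90 8D 80 CE 82 F1 95 A3 92 F3 AD BD 82 EF A6 AA E3 A6 97 DF AE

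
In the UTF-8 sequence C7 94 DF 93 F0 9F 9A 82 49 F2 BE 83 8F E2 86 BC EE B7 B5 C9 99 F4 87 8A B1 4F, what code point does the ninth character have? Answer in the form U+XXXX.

Offset 0: leading byte 0xC7 = 11000111 → 2-byte char #1 = C7 94.
Offset 2: leading byte 0xDF = 11011111 → 2-byte char #2 = DF 93.
Offset 4: leading byte 0xF0 = 11110000 → 4-byte char #3 = F0 9F 9A 82.
Offset 8: leading byte 0x49 = 01001001 → 1-byte char #4 = 49.
Offset 9: leading byte 0xF2 = 11110010 → 4-byte char #5 = F2 BE 83 8F.
Offset 13: leading byte 0xE2 = 11100010 → 3-byte char #6 = E2 86 BC.
Offset 16: leading byte 0xEE = 11101110 → 3-byte char #7 = EE B7 B5.
Offset 19: leading byte 0xC9 = 11001001 → 2-byte char #8 = C9 99.
Offset 21: leading byte 0xF4 = 11110100 → 4-byte char #9 = F4 87 8A B1.
Leading byte 0xF4 = 11110100 matches 11110xxx → 4-byte sequence.
Byte 1: 0xF4 = 11110100, payload 100 (3 bits).
Byte 2: 0x87 = 10000111 (10xxxxxx ✓), payload 000111.
Byte 3: 0x8A = 10001010 (10xxxxxx ✓), payload 001010.
Byte 4: 0xB1 = 10110001 (10xxxxxx ✓), payload 110001.
Concatenate: 100000111001010110001 = 0x1072B1 (21 bits → U+1072B1).

U+1072B1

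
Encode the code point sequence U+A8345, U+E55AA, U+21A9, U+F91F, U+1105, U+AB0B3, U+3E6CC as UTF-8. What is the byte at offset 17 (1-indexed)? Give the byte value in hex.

1-indexed offset 17 is 0-indexed offset 16.
U+A8345 → 4-byte form F2 A8 8D 85 at offsets 0–3.
U+E55AA → 4-byte form F3 A5 96 AA at offsets 4–7.
U+21A9 → 3-byte form E2 86 A9 at offsets 8–10.
U+F91F → 3-byte form EF A4 9F at offsets 11–13.
U+1105 → 3-byte form E1 84 85 at offsets 14–16.
Offset 16 falls in char 5's range; it's byte 3 of E1 84 85 = 0x85.

0x85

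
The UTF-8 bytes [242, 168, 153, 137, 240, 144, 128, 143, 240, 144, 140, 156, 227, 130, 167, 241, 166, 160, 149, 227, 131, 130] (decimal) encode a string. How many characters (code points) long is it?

6

Byte at offset 0: 0xF2 = 11110010 → 4-byte char (#1). Advance 4.
Byte at offset 4: 0xF0 = 11110000 → 4-byte char (#2). Advance 4.
Byte at offset 8: 0xF0 = 11110000 → 4-byte char (#3). Advance 4.
Byte at offset 12: 0xE3 = 11100011 → 3-byte char (#4). Advance 3.
Byte at offset 15: 0xF1 = 11110001 → 4-byte char (#5). Advance 4.
Byte at offset 19: 0xE3 = 11100011 → 3-byte char (#6). Advance 3.
Reached end at offset 22 after 6 code points.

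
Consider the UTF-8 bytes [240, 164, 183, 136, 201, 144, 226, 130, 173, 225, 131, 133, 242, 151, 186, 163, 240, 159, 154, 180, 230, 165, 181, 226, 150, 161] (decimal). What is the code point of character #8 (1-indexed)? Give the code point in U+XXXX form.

U+25A1

Offset 0: leading byte 0xF0 = 11110000 → 4-byte char #1 = F0 A4 B7 88.
Offset 4: leading byte 0xC9 = 11001001 → 2-byte char #2 = C9 90.
Offset 6: leading byte 0xE2 = 11100010 → 3-byte char #3 = E2 82 AD.
Offset 9: leading byte 0xE1 = 11100001 → 3-byte char #4 = E1 83 85.
Offset 12: leading byte 0xF2 = 11110010 → 4-byte char #5 = F2 97 BA A3.
Offset 16: leading byte 0xF0 = 11110000 → 4-byte char #6 = F0 9F 9A B4.
Offset 20: leading byte 0xE6 = 11100110 → 3-byte char #7 = E6 A5 B5.
Offset 23: leading byte 0xE2 = 11100010 → 3-byte char #8 = E2 96 A1.
Leading byte 0xE2 = 11100010 matches 1110xxxx → 3-byte sequence.
Byte 1: 0xE2 = 11100010, payload 0010 (4 bits).
Byte 2: 0x96 = 10010110 (10xxxxxx ✓), payload 010110.
Byte 3: 0xA1 = 10100001 (10xxxxxx ✓), payload 100001.
Concatenate: 0010010110100001 = 0x25A1 (16 bits → U+25A1).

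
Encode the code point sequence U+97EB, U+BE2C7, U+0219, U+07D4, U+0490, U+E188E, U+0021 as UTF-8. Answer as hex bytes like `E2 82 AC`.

E9 9F AB F2 BE 8B 87 C8 99 DF 94 D2 90 F3 A1 A2 8E 21

U+97EB: 3-byte form → E9 9F AB.
U+BE2C7: 4-byte form → F2 BE 8B 87.
U+0219: 2-byte form → C8 99.
U+07D4: 2-byte form → DF 94.
U+0490: 2-byte form → D2 90.
U+E188E: 4-byte form → F3 A1 A2 8E.
U+0021: 1-byte form → 21.
Concatenated (18 bytes): E9 9F AB F2 BE 8B 87 C8 99 DF 94 D2 90 F3 A1 A2 8E 21.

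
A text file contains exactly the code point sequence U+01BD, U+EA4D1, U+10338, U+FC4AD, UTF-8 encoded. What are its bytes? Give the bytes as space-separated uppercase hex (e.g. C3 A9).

C6 BD F3 AA 93 91 F0 90 8C B8 F3 BC 92 AD

U+01BD: 2-byte form → C6 BD.
U+EA4D1: 4-byte form → F3 AA 93 91.
U+10338: 4-byte form → F0 90 8C B8.
U+FC4AD: 4-byte form → F3 BC 92 AD.
Concatenated (14 bytes): C6 BD F3 AA 93 91 F0 90 8C B8 F3 BC 92 AD.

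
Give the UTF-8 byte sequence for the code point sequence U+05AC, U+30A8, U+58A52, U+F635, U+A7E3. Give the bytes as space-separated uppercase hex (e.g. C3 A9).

D6 AC E3 82 A8 F1 98 A9 92 EF 98 B5 EA 9F A3

U+05AC: 2-byte form → D6 AC.
U+30A8: 3-byte form → E3 82 A8.
U+58A52: 4-byte form → F1 98 A9 92.
U+F635: 3-byte form → EF 98 B5.
U+A7E3: 3-byte form → EA 9F A3.
Concatenated (15 bytes): D6 AC E3 82 A8 F1 98 A9 92 EF 98 B5 EA 9F A3.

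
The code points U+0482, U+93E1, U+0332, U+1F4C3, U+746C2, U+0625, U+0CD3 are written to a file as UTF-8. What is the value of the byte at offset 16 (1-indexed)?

1-indexed offset 16 is 0-indexed offset 15.
U+0482 → 2-byte form D2 82 at offsets 0–1.
U+93E1 → 3-byte form E9 8F A1 at offsets 2–4.
U+0332 → 2-byte form CC B2 at offsets 5–6.
U+1F4C3 → 4-byte form F0 9F 93 83 at offsets 7–10.
U+746C2 → 4-byte form F1 B4 9B 82 at offsets 11–14.
U+0625 → 2-byte form D8 A5 at offsets 15–16.
Offset 15 falls in char 6's range; it's byte 1 of D8 A5 = 0xD8.

0xD8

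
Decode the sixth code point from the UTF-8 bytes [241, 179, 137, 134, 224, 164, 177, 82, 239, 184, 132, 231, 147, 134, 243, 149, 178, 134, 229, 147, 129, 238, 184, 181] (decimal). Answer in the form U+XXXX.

U+D5C86

Offset 0: leading byte 0xF1 = 11110001 → 4-byte char #1 = F1 B3 89 86.
Offset 4: leading byte 0xE0 = 11100000 → 3-byte char #2 = E0 A4 B1.
Offset 7: leading byte 0x52 = 01010010 → 1-byte char #3 = 52.
Offset 8: leading byte 0xEF = 11101111 → 3-byte char #4 = EF B8 84.
Offset 11: leading byte 0xE7 = 11100111 → 3-byte char #5 = E7 93 86.
Offset 14: leading byte 0xF3 = 11110011 → 4-byte char #6 = F3 95 B2 86.
Leading byte 0xF3 = 11110011 matches 11110xxx → 4-byte sequence.
Byte 1: 0xF3 = 11110011, payload 011 (3 bits).
Byte 2: 0x95 = 10010101 (10xxxxxx ✓), payload 010101.
Byte 3: 0xB2 = 10110010 (10xxxxxx ✓), payload 110010.
Byte 4: 0x86 = 10000110 (10xxxxxx ✓), payload 000110.
Concatenate: 011010101110010000110 = 0xD5C86 (21 bits → U+D5C86).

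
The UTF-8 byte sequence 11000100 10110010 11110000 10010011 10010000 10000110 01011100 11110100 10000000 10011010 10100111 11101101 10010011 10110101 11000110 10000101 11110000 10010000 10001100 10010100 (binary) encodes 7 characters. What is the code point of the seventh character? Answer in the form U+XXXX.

Offset 0: leading byte 0xC4 = 11000100 → 2-byte char #1 = C4 B2.
Offset 2: leading byte 0xF0 = 11110000 → 4-byte char #2 = F0 93 90 86.
Offset 6: leading byte 0x5C = 01011100 → 1-byte char #3 = 5C.
Offset 7: leading byte 0xF4 = 11110100 → 4-byte char #4 = F4 80 9A A7.
Offset 11: leading byte 0xED = 11101101 → 3-byte char #5 = ED 93 B5.
Offset 14: leading byte 0xC6 = 11000110 → 2-byte char #6 = C6 85.
Offset 16: leading byte 0xF0 = 11110000 → 4-byte char #7 = F0 90 8C 94.
Leading byte 0xF0 = 11110000 matches 11110xxx → 4-byte sequence.
Byte 1: 0xF0 = 11110000, payload 000 (3 bits).
Byte 2: 0x90 = 10010000 (10xxxxxx ✓), payload 010000.
Byte 3: 0x8C = 10001100 (10xxxxxx ✓), payload 001100.
Byte 4: 0x94 = 10010100 (10xxxxxx ✓), payload 010100.
Concatenate: 000010000001100010100 = 0x10314 (21 bits → U+10314).

U+10314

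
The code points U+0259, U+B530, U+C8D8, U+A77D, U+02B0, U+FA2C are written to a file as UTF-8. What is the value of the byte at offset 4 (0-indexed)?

U+0259 → 2-byte form C9 99 at offsets 0–1.
U+B530 → 3-byte form EB 94 B0 at offsets 2–4.
Offset 4 falls in char 2's range; it's byte 3 of EB 94 B0 = 0xB0.

0xB0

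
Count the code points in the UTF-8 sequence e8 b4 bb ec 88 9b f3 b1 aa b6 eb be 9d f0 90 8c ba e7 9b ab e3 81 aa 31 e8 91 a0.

9

Byte at offset 0: 0xE8 = 11101000 → 3-byte char (#1). Advance 3.
Byte at offset 3: 0xEC = 11101100 → 3-byte char (#2). Advance 3.
Byte at offset 6: 0xF3 = 11110011 → 4-byte char (#3). Advance 4.
Byte at offset 10: 0xEB = 11101011 → 3-byte char (#4). Advance 3.
Byte at offset 13: 0xF0 = 11110000 → 4-byte char (#5). Advance 4.
Byte at offset 17: 0xE7 = 11100111 → 3-byte char (#6). Advance 3.
Byte at offset 20: 0xE3 = 11100011 → 3-byte char (#7). Advance 3.
Byte at offset 23: 0x31 = 00110001 → 1-byte char (#8). Advance 1.
Byte at offset 24: 0xE8 = 11101000 → 3-byte char (#9). Advance 3.
Reached end at offset 27 after 9 code points.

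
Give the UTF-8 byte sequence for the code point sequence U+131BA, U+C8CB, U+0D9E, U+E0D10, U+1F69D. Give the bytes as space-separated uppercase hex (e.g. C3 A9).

U+131BA: 4-byte form → F0 93 86 BA.
U+C8CB: 3-byte form → EC A3 8B.
U+0D9E: 3-byte form → E0 B6 9E.
U+E0D10: 4-byte form → F3 A0 B4 90.
U+1F69D: 4-byte form → F0 9F 9A 9D.
Concatenated (18 bytes): F0 93 86 BA EC A3 8B E0 B6 9E F3 A0 B4 90 F0 9F 9A 9D.

F0 93 86 BA EC A3 8B E0 B6 9E F3 A0 B4 90 F0 9F 9A 9D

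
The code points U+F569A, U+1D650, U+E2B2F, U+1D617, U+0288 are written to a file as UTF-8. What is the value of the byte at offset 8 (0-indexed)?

U+F569A → 4-byte form F3 B5 9A 9A at offsets 0–3.
U+1D650 → 4-byte form F0 9D 99 90 at offsets 4–7.
U+E2B2F → 4-byte form F3 A2 AC AF at offsets 8–11.
Offset 8 falls in char 3's range; it's byte 1 of F3 A2 AC AF = 0xF3.

0xF3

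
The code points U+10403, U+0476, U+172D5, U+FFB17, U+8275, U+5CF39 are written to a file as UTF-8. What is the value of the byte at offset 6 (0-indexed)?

0xF0

U+10403 → 4-byte form F0 90 90 83 at offsets 0–3.
U+0476 → 2-byte form D1 B6 at offsets 4–5.
U+172D5 → 4-byte form F0 97 8B 95 at offsets 6–9.
Offset 6 falls in char 3's range; it's byte 1 of F0 97 8B 95 = 0xF0.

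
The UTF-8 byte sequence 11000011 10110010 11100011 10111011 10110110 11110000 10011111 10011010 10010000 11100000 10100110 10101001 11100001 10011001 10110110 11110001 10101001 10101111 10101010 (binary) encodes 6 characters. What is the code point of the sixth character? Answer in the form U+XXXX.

Offset 0: leading byte 0xC3 = 11000011 → 2-byte char #1 = C3 B2.
Offset 2: leading byte 0xE3 = 11100011 → 3-byte char #2 = E3 BB B6.
Offset 5: leading byte 0xF0 = 11110000 → 4-byte char #3 = F0 9F 9A 90.
Offset 9: leading byte 0xE0 = 11100000 → 3-byte char #4 = E0 A6 A9.
Offset 12: leading byte 0xE1 = 11100001 → 3-byte char #5 = E1 99 B6.
Offset 15: leading byte 0xF1 = 11110001 → 4-byte char #6 = F1 A9 AF AA.
Leading byte 0xF1 = 11110001 matches 11110xxx → 4-byte sequence.
Byte 1: 0xF1 = 11110001, payload 001 (3 bits).
Byte 2: 0xA9 = 10101001 (10xxxxxx ✓), payload 101001.
Byte 3: 0xAF = 10101111 (10xxxxxx ✓), payload 101111.
Byte 4: 0xAA = 10101010 (10xxxxxx ✓), payload 101010.
Concatenate: 001101001101111101010 = 0x69BEA (21 bits → U+69BEA).

U+69BEA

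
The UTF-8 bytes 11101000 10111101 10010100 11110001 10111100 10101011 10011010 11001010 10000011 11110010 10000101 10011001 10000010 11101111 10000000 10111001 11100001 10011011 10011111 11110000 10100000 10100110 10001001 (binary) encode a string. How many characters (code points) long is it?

Byte at offset 0: 0xE8 = 11101000 → 3-byte char (#1). Advance 3.
Byte at offset 3: 0xF1 = 11110001 → 4-byte char (#2). Advance 4.
Byte at offset 7: 0xCA = 11001010 → 2-byte char (#3). Advance 2.
Byte at offset 9: 0xF2 = 11110010 → 4-byte char (#4). Advance 4.
Byte at offset 13: 0xEF = 11101111 → 3-byte char (#5). Advance 3.
Byte at offset 16: 0xE1 = 11100001 → 3-byte char (#6). Advance 3.
Byte at offset 19: 0xF0 = 11110000 → 4-byte char (#7). Advance 4.
Reached end at offset 23 after 7 code points.

7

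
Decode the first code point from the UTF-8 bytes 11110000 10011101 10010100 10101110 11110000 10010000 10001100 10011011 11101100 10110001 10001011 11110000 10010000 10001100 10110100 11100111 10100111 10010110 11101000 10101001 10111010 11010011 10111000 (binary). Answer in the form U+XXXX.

U+1D52E

Offset 0: leading byte 0xF0 = 11110000 → 4-byte char #1 = F0 9D 94 AE.
Leading byte 0xF0 = 11110000 matches 11110xxx → 4-byte sequence.
Byte 1: 0xF0 = 11110000, payload 000 (3 bits).
Byte 2: 0x9D = 10011101 (10xxxxxx ✓), payload 011101.
Byte 3: 0x94 = 10010100 (10xxxxxx ✓), payload 010100.
Byte 4: 0xAE = 10101110 (10xxxxxx ✓), payload 101110.
Concatenate: 000011101010100101110 = 0x1D52E (21 bits → U+1D52E).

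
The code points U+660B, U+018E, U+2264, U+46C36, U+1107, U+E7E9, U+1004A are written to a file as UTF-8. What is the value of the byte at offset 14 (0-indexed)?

0x87

U+660B → 3-byte form E6 98 8B at offsets 0–2.
U+018E → 2-byte form C6 8E at offsets 3–4.
U+2264 → 3-byte form E2 89 A4 at offsets 5–7.
U+46C36 → 4-byte form F1 86 B0 B6 at offsets 8–11.
U+1107 → 3-byte form E1 84 87 at offsets 12–14.
Offset 14 falls in char 5's range; it's byte 3 of E1 84 87 = 0x87.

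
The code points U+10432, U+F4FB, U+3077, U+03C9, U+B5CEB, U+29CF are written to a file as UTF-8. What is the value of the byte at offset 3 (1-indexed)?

1-indexed offset 3 is 0-indexed offset 2.
U+10432 → 4-byte form F0 90 90 B2 at offsets 0–3.
Offset 2 falls in char 1's range; it's byte 3 of F0 90 90 B2 = 0x90.

0x90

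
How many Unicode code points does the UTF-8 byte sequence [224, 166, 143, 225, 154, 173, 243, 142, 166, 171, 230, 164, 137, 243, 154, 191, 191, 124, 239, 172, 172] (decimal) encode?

7

Byte at offset 0: 0xE0 = 11100000 → 3-byte char (#1). Advance 3.
Byte at offset 3: 0xE1 = 11100001 → 3-byte char (#2). Advance 3.
Byte at offset 6: 0xF3 = 11110011 → 4-byte char (#3). Advance 4.
Byte at offset 10: 0xE6 = 11100110 → 3-byte char (#4). Advance 3.
Byte at offset 13: 0xF3 = 11110011 → 4-byte char (#5). Advance 4.
Byte at offset 17: 0x7C = 01111100 → 1-byte char (#6). Advance 1.
Byte at offset 18: 0xEF = 11101111 → 3-byte char (#7). Advance 3.
Reached end at offset 21 after 7 code points.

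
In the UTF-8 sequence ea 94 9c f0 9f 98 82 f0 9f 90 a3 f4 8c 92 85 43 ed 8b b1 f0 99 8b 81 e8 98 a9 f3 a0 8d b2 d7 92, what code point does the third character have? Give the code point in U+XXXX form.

Offset 0: leading byte 0xEA = 11101010 → 3-byte char #1 = EA 94 9C.
Offset 3: leading byte 0xF0 = 11110000 → 4-byte char #2 = F0 9F 98 82.
Offset 7: leading byte 0xF0 = 11110000 → 4-byte char #3 = F0 9F 90 A3.
Leading byte 0xF0 = 11110000 matches 11110xxx → 4-byte sequence.
Byte 1: 0xF0 = 11110000, payload 000 (3 bits).
Byte 2: 0x9F = 10011111 (10xxxxxx ✓), payload 011111.
Byte 3: 0x90 = 10010000 (10xxxxxx ✓), payload 010000.
Byte 4: 0xA3 = 10100011 (10xxxxxx ✓), payload 100011.
Concatenate: 000011111010000100011 = 0x1F423 (21 bits → U+1F423).

U+1F423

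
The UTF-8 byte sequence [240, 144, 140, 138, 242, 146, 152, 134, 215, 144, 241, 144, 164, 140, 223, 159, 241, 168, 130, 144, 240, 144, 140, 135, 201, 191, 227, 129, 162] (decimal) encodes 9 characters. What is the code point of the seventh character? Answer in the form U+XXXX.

Offset 0: leading byte 0xF0 = 11110000 → 4-byte char #1 = F0 90 8C 8A.
Offset 4: leading byte 0xF2 = 11110010 → 4-byte char #2 = F2 92 98 86.
Offset 8: leading byte 0xD7 = 11010111 → 2-byte char #3 = D7 90.
Offset 10: leading byte 0xF1 = 11110001 → 4-byte char #4 = F1 90 A4 8C.
Offset 14: leading byte 0xDF = 11011111 → 2-byte char #5 = DF 9F.
Offset 16: leading byte 0xF1 = 11110001 → 4-byte char #6 = F1 A8 82 90.
Offset 20: leading byte 0xF0 = 11110000 → 4-byte char #7 = F0 90 8C 87.
Leading byte 0xF0 = 11110000 matches 11110xxx → 4-byte sequence.
Byte 1: 0xF0 = 11110000, payload 000 (3 bits).
Byte 2: 0x90 = 10010000 (10xxxxxx ✓), payload 010000.
Byte 3: 0x8C = 10001100 (10xxxxxx ✓), payload 001100.
Byte 4: 0x87 = 10000111 (10xxxxxx ✓), payload 000111.
Concatenate: 000010000001100000111 = 0x10307 (21 bits → U+10307).

U+10307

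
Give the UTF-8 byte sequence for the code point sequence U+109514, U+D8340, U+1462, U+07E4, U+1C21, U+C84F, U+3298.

F4 89 94 94 F3 98 8D 80 E1 91 A2 DF A4 E1 B0 A1 EC A1 8F E3 8A 98

U+109514: 4-byte form → F4 89 94 94.
U+D8340: 4-byte form → F3 98 8D 80.
U+1462: 3-byte form → E1 91 A2.
U+07E4: 2-byte form → DF A4.
U+1C21: 3-byte form → E1 B0 A1.
U+C84F: 3-byte form → EC A1 8F.
U+3298: 3-byte form → E3 8A 98.
Concatenated (22 bytes): F4 89 94 94 F3 98 8D 80 E1 91 A2 DF A4 E1 B0 A1 EC A1 8F E3 8A 98.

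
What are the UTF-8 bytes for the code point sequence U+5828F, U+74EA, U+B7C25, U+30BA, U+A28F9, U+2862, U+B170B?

F1 98 8A 8F E7 93 AA F2 B7 B0 A5 E3 82 BA F2 A2 A3 B9 E2 A1 A2 F2 B1 9C 8B

U+5828F: 4-byte form → F1 98 8A 8F.
U+74EA: 3-byte form → E7 93 AA.
U+B7C25: 4-byte form → F2 B7 B0 A5.
U+30BA: 3-byte form → E3 82 BA.
U+A28F9: 4-byte form → F2 A2 A3 B9.
U+2862: 3-byte form → E2 A1 A2.
U+B170B: 4-byte form → F2 B1 9C 8B.
Concatenated (25 bytes): F1 98 8A 8F E7 93 AA F2 B7 B0 A5 E3 82 BA F2 A2 A3 B9 E2 A1 A2 F2 B1 9C 8B.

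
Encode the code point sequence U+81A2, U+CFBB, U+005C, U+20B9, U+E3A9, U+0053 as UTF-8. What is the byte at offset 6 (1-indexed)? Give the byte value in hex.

0xBB

1-indexed offset 6 is 0-indexed offset 5.
U+81A2 → 3-byte form E8 86 A2 at offsets 0–2.
U+CFBB → 3-byte form EC BE BB at offsets 3–5.
Offset 5 falls in char 2's range; it's byte 3 of EC BE BB = 0xBB.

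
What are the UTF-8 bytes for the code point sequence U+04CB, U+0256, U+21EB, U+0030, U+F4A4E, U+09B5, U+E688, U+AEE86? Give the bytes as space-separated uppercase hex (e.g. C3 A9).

D3 8B C9 96 E2 87 AB 30 F3 B4 A9 8E E0 A6 B5 EE 9A 88 F2 AE BA 86

U+04CB: 2-byte form → D3 8B.
U+0256: 2-byte form → C9 96.
U+21EB: 3-byte form → E2 87 AB.
U+0030: 1-byte form → 30.
U+F4A4E: 4-byte form → F3 B4 A9 8E.
U+09B5: 3-byte form → E0 A6 B5.
U+E688: 3-byte form → EE 9A 88.
U+AEE86: 4-byte form → F2 AE BA 86.
Concatenated (22 bytes): D3 8B C9 96 E2 87 AB 30 F3 B4 A9 8E E0 A6 B5 EE 9A 88 F2 AE BA 86.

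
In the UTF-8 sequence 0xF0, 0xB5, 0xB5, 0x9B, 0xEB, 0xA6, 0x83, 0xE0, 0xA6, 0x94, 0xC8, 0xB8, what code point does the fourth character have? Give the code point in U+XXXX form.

Offset 0: leading byte 0xF0 = 11110000 → 4-byte char #1 = F0 B5 B5 9B.
Offset 4: leading byte 0xEB = 11101011 → 3-byte char #2 = EB A6 83.
Offset 7: leading byte 0xE0 = 11100000 → 3-byte char #3 = E0 A6 94.
Offset 10: leading byte 0xC8 = 11001000 → 2-byte char #4 = C8 B8.
Leading byte 0xC8 = 11001000 matches 110xxxxx → 2-byte sequence.
Byte 1: 0xC8 = 11001000, payload 01000 (5 bits).
Byte 2: 0xB8 = 10111000 (10xxxxxx ✓), payload 111000.
Concatenate: 01000111000 = 0x238 (11 bits → U+0238).

U+0238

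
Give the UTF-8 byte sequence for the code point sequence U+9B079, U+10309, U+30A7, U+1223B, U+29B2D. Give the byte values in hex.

F2 9B 81 B9 F0 90 8C 89 E3 82 A7 F0 92 88 BB F0 A9 AC AD

U+9B079: 4-byte form → F2 9B 81 B9.
U+10309: 4-byte form → F0 90 8C 89.
U+30A7: 3-byte form → E3 82 A7.
U+1223B: 4-byte form → F0 92 88 BB.
U+29B2D: 4-byte form → F0 A9 AC AD.
Concatenated (19 bytes): F2 9B 81 B9 F0 90 8C 89 E3 82 A7 F0 92 88 BB F0 A9 AC AD.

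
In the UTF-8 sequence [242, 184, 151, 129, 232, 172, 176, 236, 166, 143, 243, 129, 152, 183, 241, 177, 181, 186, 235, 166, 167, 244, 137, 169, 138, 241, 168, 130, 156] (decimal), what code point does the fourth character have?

Offset 0: leading byte 0xF2 = 11110010 → 4-byte char #1 = F2 B8 97 81.
Offset 4: leading byte 0xE8 = 11101000 → 3-byte char #2 = E8 AC B0.
Offset 7: leading byte 0xEC = 11101100 → 3-byte char #3 = EC A6 8F.
Offset 10: leading byte 0xF3 = 11110011 → 4-byte char #4 = F3 81 98 B7.
Leading byte 0xF3 = 11110011 matches 11110xxx → 4-byte sequence.
Byte 1: 0xF3 = 11110011, payload 011 (3 bits).
Byte 2: 0x81 = 10000001 (10xxxxxx ✓), payload 000001.
Byte 3: 0x98 = 10011000 (10xxxxxx ✓), payload 011000.
Byte 4: 0xB7 = 10110111 (10xxxxxx ✓), payload 110111.
Concatenate: 011000001011000110111 = 0xC1637 (21 bits → U+C1637).

U+C1637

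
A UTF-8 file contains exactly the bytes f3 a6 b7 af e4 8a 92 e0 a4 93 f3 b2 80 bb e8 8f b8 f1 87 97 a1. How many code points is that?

6

Byte at offset 0: 0xF3 = 11110011 → 4-byte char (#1). Advance 4.
Byte at offset 4: 0xE4 = 11100100 → 3-byte char (#2). Advance 3.
Byte at offset 7: 0xE0 = 11100000 → 3-byte char (#3). Advance 3.
Byte at offset 10: 0xF3 = 11110011 → 4-byte char (#4). Advance 4.
Byte at offset 14: 0xE8 = 11101000 → 3-byte char (#5). Advance 3.
Byte at offset 17: 0xF1 = 11110001 → 4-byte char (#6). Advance 4.
Reached end at offset 21 after 6 code points.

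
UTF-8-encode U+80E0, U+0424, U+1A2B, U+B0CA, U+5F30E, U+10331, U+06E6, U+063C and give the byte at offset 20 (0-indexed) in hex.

U+80E0 → 3-byte form E8 83 A0 at offsets 0–2.
U+0424 → 2-byte form D0 A4 at offsets 3–4.
U+1A2B → 3-byte form E1 A8 AB at offsets 5–7.
U+B0CA → 3-byte form EB 83 8A at offsets 8–10.
U+5F30E → 4-byte form F1 9F 8C 8E at offsets 11–14.
U+10331 → 4-byte form F0 90 8C B1 at offsets 15–18.
U+06E6 → 2-byte form DB A6 at offsets 19–20.
Offset 20 falls in char 7's range; it's byte 2 of DB A6 = 0xA6.

0xA6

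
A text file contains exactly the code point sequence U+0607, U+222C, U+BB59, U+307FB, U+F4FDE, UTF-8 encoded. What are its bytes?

U+0607: 2-byte form → D8 87.
U+222C: 3-byte form → E2 88 AC.
U+BB59: 3-byte form → EB AD 99.
U+307FB: 4-byte form → F0 B0 9F BB.
U+F4FDE: 4-byte form → F3 B4 BF 9E.
Concatenated (16 bytes): D8 87 E2 88 AC EB AD 99 F0 B0 9F BB F3 B4 BF 9E.

D8 87 E2 88 AC EB AD 99 F0 B0 9F BB F3 B4 BF 9E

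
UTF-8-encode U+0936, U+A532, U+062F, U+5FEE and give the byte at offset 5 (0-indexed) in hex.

0xB2

U+0936 → 3-byte form E0 A4 B6 at offsets 0–2.
U+A532 → 3-byte form EA 94 B2 at offsets 3–5.
Offset 5 falls in char 2's range; it's byte 3 of EA 94 B2 = 0xB2.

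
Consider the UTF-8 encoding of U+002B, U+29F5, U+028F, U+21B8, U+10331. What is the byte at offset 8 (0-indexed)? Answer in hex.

0xB8

U+002B → 1-byte form 2B at offsets 0–0.
U+29F5 → 3-byte form E2 A7 B5 at offsets 1–3.
U+028F → 2-byte form CA 8F at offsets 4–5.
U+21B8 → 3-byte form E2 86 B8 at offsets 6–8.
Offset 8 falls in char 4's range; it's byte 3 of E2 86 B8 = 0xB8.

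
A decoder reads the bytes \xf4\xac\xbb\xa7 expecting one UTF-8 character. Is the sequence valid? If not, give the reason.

invalid (encodes a value above U+10FFFF)

Leading byte 0xF4 = 11110100 → 4-byte form.
Payload = 0x12CEE7, which exceeds U+10FFFF, the maximum Unicode code point. (Leading bytes F5–FF, or F4 followed by ≥ 0x90, are invalid.)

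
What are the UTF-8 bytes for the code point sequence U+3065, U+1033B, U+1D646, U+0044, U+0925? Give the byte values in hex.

U+3065: 3-byte form → E3 81 A5.
U+1033B: 4-byte form → F0 90 8C BB.
U+1D646: 4-byte form → F0 9D 99 86.
U+0044: 1-byte form → 44.
U+0925: 3-byte form → E0 A4 A5.
Concatenated (15 bytes): E3 81 A5 F0 90 8C BB F0 9D 99 86 44 E0 A4 A5.

E3 81 A5 F0 90 8C BB F0 9D 99 86 44 E0 A4 A5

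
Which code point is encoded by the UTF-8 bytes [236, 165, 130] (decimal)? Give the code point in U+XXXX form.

U+C942

Leading byte 0xEC = 11101100 matches 1110xxxx → 3-byte sequence.
Byte 1: 0xEC = 11101100, payload 1100 (4 bits).
Byte 2: 0xA5 = 10100101 (10xxxxxx ✓), payload 100101.
Byte 3: 0x82 = 10000010 (10xxxxxx ✓), payload 000010.
Concatenate: 1100100101000010 = 0xC942 (16 bits → U+C942).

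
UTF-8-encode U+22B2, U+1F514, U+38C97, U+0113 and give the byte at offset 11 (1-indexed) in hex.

0x97

1-indexed offset 11 is 0-indexed offset 10.
U+22B2 → 3-byte form E2 8A B2 at offsets 0–2.
U+1F514 → 4-byte form F0 9F 94 94 at offsets 3–6.
U+38C97 → 4-byte form F0 B8 B2 97 at offsets 7–10.
Offset 10 falls in char 3's range; it's byte 4 of F0 B8 B2 97 = 0x97.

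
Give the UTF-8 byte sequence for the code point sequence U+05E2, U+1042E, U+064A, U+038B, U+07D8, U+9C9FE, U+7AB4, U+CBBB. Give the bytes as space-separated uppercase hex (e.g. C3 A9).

U+05E2: 2-byte form → D7 A2.
U+1042E: 4-byte form → F0 90 90 AE.
U+064A: 2-byte form → D9 8A.
U+038B: 2-byte form → CE 8B.
U+07D8: 2-byte form → DF 98.
U+9C9FE: 4-byte form → F2 9C A7 BE.
U+7AB4: 3-byte form → E7 AA B4.
U+CBBB: 3-byte form → EC AE BB.
Concatenated (22 bytes): D7 A2 F0 90 90 AE D9 8A CE 8B DF 98 F2 9C A7 BE E7 AA B4 EC AE BB.

D7 A2 F0 90 90 AE D9 8A CE 8B DF 98 F2 9C A7 BE E7 AA B4 EC AE BB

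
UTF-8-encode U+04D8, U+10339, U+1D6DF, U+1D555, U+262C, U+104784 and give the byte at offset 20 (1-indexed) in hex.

1-indexed offset 20 is 0-indexed offset 19.
U+04D8 → 2-byte form D3 98 at offsets 0–1.
U+10339 → 4-byte form F0 90 8C B9 at offsets 2–5.
U+1D6DF → 4-byte form F0 9D 9B 9F at offsets 6–9.
U+1D555 → 4-byte form F0 9D 95 95 at offsets 10–13.
U+262C → 3-byte form E2 98 AC at offsets 14–16.
U+104784 → 4-byte form F4 84 9E 84 at offsets 17–20.
Offset 19 falls in char 6's range; it's byte 3 of F4 84 9E 84 = 0x9E.

0x9E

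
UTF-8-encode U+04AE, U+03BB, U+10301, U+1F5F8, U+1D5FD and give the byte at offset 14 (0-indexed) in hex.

U+04AE → 2-byte form D2 AE at offsets 0–1.
U+03BB → 2-byte form CE BB at offsets 2–3.
U+10301 → 4-byte form F0 90 8C 81 at offsets 4–7.
U+1F5F8 → 4-byte form F0 9F 97 B8 at offsets 8–11.
U+1D5FD → 4-byte form F0 9D 97 BD at offsets 12–15.
Offset 14 falls in char 5's range; it's byte 3 of F0 9D 97 BD = 0x97.

0x97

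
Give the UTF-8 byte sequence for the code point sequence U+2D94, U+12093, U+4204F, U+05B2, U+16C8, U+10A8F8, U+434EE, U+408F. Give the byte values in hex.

U+2D94: 3-byte form → E2 B6 94.
U+12093: 4-byte form → F0 92 82 93.
U+4204F: 4-byte form → F1 82 81 8F.
U+05B2: 2-byte form → D6 B2.
U+16C8: 3-byte form → E1 9B 88.
U+10A8F8: 4-byte form → F4 8A A3 B8.
U+434EE: 4-byte form → F1 83 93 AE.
U+408F: 3-byte form → E4 82 8F.
Concatenated (27 bytes): E2 B6 94 F0 92 82 93 F1 82 81 8F D6 B2 E1 9B 88 F4 8A A3 B8 F1 83 93 AE E4 82 8F.

E2 B6 94 F0 92 82 93 F1 82 81 8F D6 B2 E1 9B 88 F4 8A A3 B8 F1 83 93 AE E4 82 8F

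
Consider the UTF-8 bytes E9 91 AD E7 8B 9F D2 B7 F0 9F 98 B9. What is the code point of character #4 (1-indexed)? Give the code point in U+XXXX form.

Offset 0: leading byte 0xE9 = 11101001 → 3-byte char #1 = E9 91 AD.
Offset 3: leading byte 0xE7 = 11100111 → 3-byte char #2 = E7 8B 9F.
Offset 6: leading byte 0xD2 = 11010010 → 2-byte char #3 = D2 B7.
Offset 8: leading byte 0xF0 = 11110000 → 4-byte char #4 = F0 9F 98 B9.
Leading byte 0xF0 = 11110000 matches 11110xxx → 4-byte sequence.
Byte 1: 0xF0 = 11110000, payload 000 (3 bits).
Byte 2: 0x9F = 10011111 (10xxxxxx ✓), payload 011111.
Byte 3: 0x98 = 10011000 (10xxxxxx ✓), payload 011000.
Byte 4: 0xB9 = 10111001 (10xxxxxx ✓), payload 111001.
Concatenate: 000011111011000111001 = 0x1F639 (21 bits → U+1F639).

U+1F639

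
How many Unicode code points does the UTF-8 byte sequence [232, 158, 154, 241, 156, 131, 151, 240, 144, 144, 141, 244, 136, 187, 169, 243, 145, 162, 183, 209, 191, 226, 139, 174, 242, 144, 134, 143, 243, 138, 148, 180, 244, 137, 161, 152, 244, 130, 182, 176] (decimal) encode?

11

Byte at offset 0: 0xE8 = 11101000 → 3-byte char (#1). Advance 3.
Byte at offset 3: 0xF1 = 11110001 → 4-byte char (#2). Advance 4.
Byte at offset 7: 0xF0 = 11110000 → 4-byte char (#3). Advance 4.
Byte at offset 11: 0xF4 = 11110100 → 4-byte char (#4). Advance 4.
Byte at offset 15: 0xF3 = 11110011 → 4-byte char (#5). Advance 4.
Byte at offset 19: 0xD1 = 11010001 → 2-byte char (#6). Advance 2.
Byte at offset 21: 0xE2 = 11100010 → 3-byte char (#7). Advance 3.
Byte at offset 24: 0xF2 = 11110010 → 4-byte char (#8). Advance 4.
Byte at offset 28: 0xF3 = 11110011 → 4-byte char (#9). Advance 4.
Byte at offset 32: 0xF4 = 11110100 → 4-byte char (#10). Advance 4.
Byte at offset 36: 0xF4 = 11110100 → 4-byte char (#11). Advance 4.
Reached end at offset 40 after 11 code points.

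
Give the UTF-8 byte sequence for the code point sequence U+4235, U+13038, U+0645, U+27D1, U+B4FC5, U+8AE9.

U+4235: 3-byte form → E4 88 B5.
U+13038: 4-byte form → F0 93 80 B8.
U+0645: 2-byte form → D9 85.
U+27D1: 3-byte form → E2 9F 91.
U+B4FC5: 4-byte form → F2 B4 BF 85.
U+8AE9: 3-byte form → E8 AB A9.
Concatenated (19 bytes): E4 88 B5 F0 93 80 B8 D9 85 E2 9F 91 F2 B4 BF 85 E8 AB A9.

E4 88 B5 F0 93 80 B8 D9 85 E2 9F 91 F2 B4 BF 85 E8 AB A9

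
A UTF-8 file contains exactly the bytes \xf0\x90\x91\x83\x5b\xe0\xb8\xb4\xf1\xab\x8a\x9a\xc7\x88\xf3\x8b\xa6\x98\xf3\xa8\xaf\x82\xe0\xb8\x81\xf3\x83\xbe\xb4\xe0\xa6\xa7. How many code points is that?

Byte at offset 0: 0xF0 = 11110000 → 4-byte char (#1). Advance 4.
Byte at offset 4: 0x5B = 01011011 → 1-byte char (#2). Advance 1.
Byte at offset 5: 0xE0 = 11100000 → 3-byte char (#3). Advance 3.
Byte at offset 8: 0xF1 = 11110001 → 4-byte char (#4). Advance 4.
Byte at offset 12: 0xC7 = 11000111 → 2-byte char (#5). Advance 2.
Byte at offset 14: 0xF3 = 11110011 → 4-byte char (#6). Advance 4.
Byte at offset 18: 0xF3 = 11110011 → 4-byte char (#7). Advance 4.
Byte at offset 22: 0xE0 = 11100000 → 3-byte char (#8). Advance 3.
Byte at offset 25: 0xF3 = 11110011 → 4-byte char (#9). Advance 4.
Byte at offset 29: 0xE0 = 11100000 → 3-byte char (#10). Advance 3.
Reached end at offset 32 after 10 code points.

10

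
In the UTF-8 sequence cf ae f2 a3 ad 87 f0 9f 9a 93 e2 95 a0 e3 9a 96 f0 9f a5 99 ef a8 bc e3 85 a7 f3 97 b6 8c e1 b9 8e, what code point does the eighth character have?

U+3167

Offset 0: leading byte 0xCF = 11001111 → 2-byte char #1 = CF AE.
Offset 2: leading byte 0xF2 = 11110010 → 4-byte char #2 = F2 A3 AD 87.
Offset 6: leading byte 0xF0 = 11110000 → 4-byte char #3 = F0 9F 9A 93.
Offset 10: leading byte 0xE2 = 11100010 → 3-byte char #4 = E2 95 A0.
Offset 13: leading byte 0xE3 = 11100011 → 3-byte char #5 = E3 9A 96.
Offset 16: leading byte 0xF0 = 11110000 → 4-byte char #6 = F0 9F A5 99.
Offset 20: leading byte 0xEF = 11101111 → 3-byte char #7 = EF A8 BC.
Offset 23: leading byte 0xE3 = 11100011 → 3-byte char #8 = E3 85 A7.
Leading byte 0xE3 = 11100011 matches 1110xxxx → 3-byte sequence.
Byte 1: 0xE3 = 11100011, payload 0011 (4 bits).
Byte 2: 0x85 = 10000101 (10xxxxxx ✓), payload 000101.
Byte 3: 0xA7 = 10100111 (10xxxxxx ✓), payload 100111.
Concatenate: 0011000101100111 = 0x3167 (16 bits → U+3167).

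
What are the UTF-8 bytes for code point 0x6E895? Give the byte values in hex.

U+6E895 = 0x6E895 = 452757 decimal. In range U+10000–U+10FFFF → 4-byte form: 11110xxx 10xxxxxx 10xxxxxx 10xxxxxx.
Binary (21 bits): 001101110100010010101.
Split 3+6+6+6: 001 | 101110 | 100010 | 010101.
Byte 1: 11110001 = 0xF1.
Byte 2: 10101110 = 0xAE.
Byte 3: 10100010 = 0xA2.
Byte 4: 10010101 = 0x95.

F1 AE A2 95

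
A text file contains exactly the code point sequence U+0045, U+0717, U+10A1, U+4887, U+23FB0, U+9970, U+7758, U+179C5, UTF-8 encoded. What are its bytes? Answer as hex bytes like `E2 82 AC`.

U+0045: 1-byte form → 45.
U+0717: 2-byte form → DC 97.
U+10A1: 3-byte form → E1 82 A1.
U+4887: 3-byte form → E4 A2 87.
U+23FB0: 4-byte form → F0 A3 BE B0.
U+9970: 3-byte form → E9 A5 B0.
U+7758: 3-byte form → E7 9D 98.
U+179C5: 4-byte form → F0 97 A7 85.
Concatenated (23 bytes): 45 DC 97 E1 82 A1 E4 A2 87 F0 A3 BE B0 E9 A5 B0 E7 9D 98 F0 97 A7 85.

45 DC 97 E1 82 A1 E4 A2 87 F0 A3 BE B0 E9 A5 B0 E7 9D 98 F0 97 A7 85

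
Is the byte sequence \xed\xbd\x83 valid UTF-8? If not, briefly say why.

Structurally a 3-byte sequence; payload = 0xDF43.
But 0xDF43 is in U+D800–U+DFFF, the surrogate range. Surrogates are not Unicode scalar values and are forbidden in UTF-8.

invalid (encodes a surrogate (U+D800–U+DFFF))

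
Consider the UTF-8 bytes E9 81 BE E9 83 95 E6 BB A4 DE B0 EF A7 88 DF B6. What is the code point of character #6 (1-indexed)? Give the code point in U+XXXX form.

U+07F6

Offset 0: leading byte 0xE9 = 11101001 → 3-byte char #1 = E9 81 BE.
Offset 3: leading byte 0xE9 = 11101001 → 3-byte char #2 = E9 83 95.
Offset 6: leading byte 0xE6 = 11100110 → 3-byte char #3 = E6 BB A4.
Offset 9: leading byte 0xDE = 11011110 → 2-byte char #4 = DE B0.
Offset 11: leading byte 0xEF = 11101111 → 3-byte char #5 = EF A7 88.
Offset 14: leading byte 0xDF = 11011111 → 2-byte char #6 = DF B6.
Leading byte 0xDF = 11011111 matches 110xxxxx → 2-byte sequence.
Byte 1: 0xDF = 11011111, payload 11111 (5 bits).
Byte 2: 0xB6 = 10110110 (10xxxxxx ✓), payload 110110.
Concatenate: 11111110110 = 0x7F6 (11 bits → U+07F6).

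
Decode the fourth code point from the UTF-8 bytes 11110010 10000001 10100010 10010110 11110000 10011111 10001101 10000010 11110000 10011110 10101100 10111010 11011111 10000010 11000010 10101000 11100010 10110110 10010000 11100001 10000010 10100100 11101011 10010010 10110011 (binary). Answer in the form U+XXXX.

Offset 0: leading byte 0xF2 = 11110010 → 4-byte char #1 = F2 81 A2 96.
Offset 4: leading byte 0xF0 = 11110000 → 4-byte char #2 = F0 9F 8D 82.
Offset 8: leading byte 0xF0 = 11110000 → 4-byte char #3 = F0 9E AC BA.
Offset 12: leading byte 0xDF = 11011111 → 2-byte char #4 = DF 82.
Leading byte 0xDF = 11011111 matches 110xxxxx → 2-byte sequence.
Byte 1: 0xDF = 11011111, payload 11111 (5 bits).
Byte 2: 0x82 = 10000010 (10xxxxxx ✓), payload 000010.
Concatenate: 11111000010 = 0x7C2 (11 bits → U+07C2).

U+07C2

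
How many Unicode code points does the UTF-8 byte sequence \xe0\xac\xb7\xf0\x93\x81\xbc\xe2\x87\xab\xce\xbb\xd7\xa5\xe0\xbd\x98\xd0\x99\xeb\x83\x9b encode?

8

Byte at offset 0: 0xE0 = 11100000 → 3-byte char (#1). Advance 3.
Byte at offset 3: 0xF0 = 11110000 → 4-byte char (#2). Advance 4.
Byte at offset 7: 0xE2 = 11100010 → 3-byte char (#3). Advance 3.
Byte at offset 10: 0xCE = 11001110 → 2-byte char (#4). Advance 2.
Byte at offset 12: 0xD7 = 11010111 → 2-byte char (#5). Advance 2.
Byte at offset 14: 0xE0 = 11100000 → 3-byte char (#6). Advance 3.
Byte at offset 17: 0xD0 = 11010000 → 2-byte char (#7). Advance 2.
Byte at offset 19: 0xEB = 11101011 → 3-byte char (#8). Advance 3.
Reached end at offset 22 after 8 code points.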